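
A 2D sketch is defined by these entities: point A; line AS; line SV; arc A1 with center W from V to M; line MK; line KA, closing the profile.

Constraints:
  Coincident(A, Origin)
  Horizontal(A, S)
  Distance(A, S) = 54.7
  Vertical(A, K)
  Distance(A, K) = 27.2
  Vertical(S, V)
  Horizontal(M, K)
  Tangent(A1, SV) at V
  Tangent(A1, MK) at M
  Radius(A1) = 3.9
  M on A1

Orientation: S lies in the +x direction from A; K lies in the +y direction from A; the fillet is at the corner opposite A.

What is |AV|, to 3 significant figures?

59.5

A is at the origin; A and S share the same y with |AS| = 54.7 and S on the +x side, so S = (54.7, 0.00). A and K share the same x with |AK| = 27.2 and K on the +y side, so K = (0.00, 27.2). The virtual corner opposite A is at (54.7, 27.2). A1 meets SV tangentially, so WV is at right angles to SV and tangency of A1 to MK means the radius WM is perpendicular to MK, with radius 3.9, so the center W sits 3.9 in from both sides at W = (50.8, 23.3). That places the tangent points at V = (54.7, 23.3) on SV and M = (50.8, 27.2) on MK. Then |AV| = |V − A| = 59.5.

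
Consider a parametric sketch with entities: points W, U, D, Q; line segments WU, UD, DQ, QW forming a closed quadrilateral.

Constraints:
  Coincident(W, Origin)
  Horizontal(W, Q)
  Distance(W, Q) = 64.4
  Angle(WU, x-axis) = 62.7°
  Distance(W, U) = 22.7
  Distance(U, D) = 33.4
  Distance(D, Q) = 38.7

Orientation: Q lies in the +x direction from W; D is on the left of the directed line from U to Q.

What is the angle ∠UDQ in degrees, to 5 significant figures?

105.90°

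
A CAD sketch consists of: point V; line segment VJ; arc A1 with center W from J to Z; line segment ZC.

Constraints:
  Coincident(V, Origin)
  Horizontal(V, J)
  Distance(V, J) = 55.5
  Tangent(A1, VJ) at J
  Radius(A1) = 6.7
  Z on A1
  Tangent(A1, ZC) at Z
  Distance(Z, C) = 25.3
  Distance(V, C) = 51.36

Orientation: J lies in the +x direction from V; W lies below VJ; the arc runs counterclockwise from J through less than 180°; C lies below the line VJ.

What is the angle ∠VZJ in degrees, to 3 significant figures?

137°

Checks: V = (0.00, 0.00) ✓; |WZ| = 6.700 ✓; ∠(WZ, ZC) = 90.00° ✓; |ZC| = 25.30 ✓; |VC| = 51.36 ✓.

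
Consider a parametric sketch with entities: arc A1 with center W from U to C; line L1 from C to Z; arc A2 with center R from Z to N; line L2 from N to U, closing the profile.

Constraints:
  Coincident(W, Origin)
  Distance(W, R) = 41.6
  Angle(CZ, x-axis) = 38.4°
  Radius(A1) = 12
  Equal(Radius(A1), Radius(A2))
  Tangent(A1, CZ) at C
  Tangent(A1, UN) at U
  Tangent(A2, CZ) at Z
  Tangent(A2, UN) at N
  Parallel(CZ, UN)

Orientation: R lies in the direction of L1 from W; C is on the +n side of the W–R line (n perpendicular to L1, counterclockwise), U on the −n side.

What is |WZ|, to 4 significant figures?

43.30

Tangency of A1 to both parallel lines with radius 12.0 puts C and U at W ± 12.0·n: C = (-7.454, 9.404), U = (7.454, -9.404). Equal radii place Z and N the same way about R: Z = R + 12.0·n = (25.15, 35.24), N = R − 12.0·n = (40.06, 16.44). Then |WZ| = |Z − W| = 43.30.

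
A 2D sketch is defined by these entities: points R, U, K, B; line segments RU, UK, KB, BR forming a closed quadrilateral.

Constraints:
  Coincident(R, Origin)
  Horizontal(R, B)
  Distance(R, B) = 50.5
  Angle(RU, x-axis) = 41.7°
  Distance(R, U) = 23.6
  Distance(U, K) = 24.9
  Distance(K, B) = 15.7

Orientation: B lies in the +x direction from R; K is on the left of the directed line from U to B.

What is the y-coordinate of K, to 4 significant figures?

13.46

R is at the origin; R and B share the same y with |RB| = 50.5 and B in +x, so B = (50.5, 0). RU runs at 41.7° with |RU| = 23.6, so U = (17.62, 15.70). K is determined by |UK| = 24.9 and |KB| = 15.7 together: it lies at the intersection of circle(U, 24.9) and circle(B, 15.7). With |UB| = 36.44, the foot of the radical line on UB is 23.34 from U and the perpendicular offset is √(24.9² − 23.34²) = 8.666. Taking the left-of-UB solution: K = (42.42, 13.46).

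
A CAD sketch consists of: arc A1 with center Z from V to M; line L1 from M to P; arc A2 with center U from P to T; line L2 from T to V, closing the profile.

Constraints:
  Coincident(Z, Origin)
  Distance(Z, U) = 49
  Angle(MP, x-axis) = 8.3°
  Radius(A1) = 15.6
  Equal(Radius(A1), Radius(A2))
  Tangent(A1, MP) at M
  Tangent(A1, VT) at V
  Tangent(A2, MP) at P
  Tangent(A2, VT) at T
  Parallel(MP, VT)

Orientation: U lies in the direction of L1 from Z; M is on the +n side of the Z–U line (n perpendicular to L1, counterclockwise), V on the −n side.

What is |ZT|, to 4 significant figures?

51.42

Tangency of A1 to both parallel lines with radius 15.6 puts M and V at Z ± 15.6·n: M = (-2.252, 15.44), V = (2.252, -15.44). Equal radii place P and T the same way about U: P = U + 15.6·n = (46.23, 22.51), T = U − 15.6·n = (50.74, -8.363). Then |ZT| = |T − Z| = 51.42.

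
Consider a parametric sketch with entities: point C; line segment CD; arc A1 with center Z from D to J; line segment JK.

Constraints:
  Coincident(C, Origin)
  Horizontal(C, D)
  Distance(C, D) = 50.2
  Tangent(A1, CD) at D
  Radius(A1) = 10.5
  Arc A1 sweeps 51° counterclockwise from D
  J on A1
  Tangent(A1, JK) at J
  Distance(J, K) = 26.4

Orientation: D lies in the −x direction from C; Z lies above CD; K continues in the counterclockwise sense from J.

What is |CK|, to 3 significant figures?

35.2

C is at the origin; CD is horizontal with |CD| = 50.2 and D on the −x side, so D = (-50.2, 0.00). Since A1 is tangent to CD there, ZD ⟂ CD, so Z = D + (0, 10.5) = (-50.2, 10.5). On A1, D sits at bearing -90° from Z; a 51° counterclockwise sweep puts J at bearing -39°, so J = Z + 10.5·(cos -39°, sin -39°) = (-42.0, 3.89). Since A1 is tangent to JK there, ZJ ⟂ JK, so JK runs along (−sin -39°, cos -39°); with |JK| = 26.4, K = (-25.4, 24.4). Then |CK| = |K − C| = 35.2.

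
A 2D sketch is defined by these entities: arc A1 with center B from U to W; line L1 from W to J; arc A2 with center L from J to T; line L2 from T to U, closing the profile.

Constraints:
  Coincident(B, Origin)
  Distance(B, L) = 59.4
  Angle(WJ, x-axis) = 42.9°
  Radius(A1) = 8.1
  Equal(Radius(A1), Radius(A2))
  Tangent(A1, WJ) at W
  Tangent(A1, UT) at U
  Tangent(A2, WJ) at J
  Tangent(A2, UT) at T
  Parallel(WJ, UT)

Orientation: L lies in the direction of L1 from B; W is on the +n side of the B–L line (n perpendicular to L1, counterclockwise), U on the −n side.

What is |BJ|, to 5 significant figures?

59.950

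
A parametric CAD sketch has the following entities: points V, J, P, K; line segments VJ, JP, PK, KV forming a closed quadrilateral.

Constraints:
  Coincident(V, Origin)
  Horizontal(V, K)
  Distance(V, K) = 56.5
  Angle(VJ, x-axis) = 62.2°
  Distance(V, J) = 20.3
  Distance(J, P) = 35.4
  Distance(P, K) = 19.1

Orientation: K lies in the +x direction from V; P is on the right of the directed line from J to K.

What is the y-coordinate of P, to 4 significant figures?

-3.394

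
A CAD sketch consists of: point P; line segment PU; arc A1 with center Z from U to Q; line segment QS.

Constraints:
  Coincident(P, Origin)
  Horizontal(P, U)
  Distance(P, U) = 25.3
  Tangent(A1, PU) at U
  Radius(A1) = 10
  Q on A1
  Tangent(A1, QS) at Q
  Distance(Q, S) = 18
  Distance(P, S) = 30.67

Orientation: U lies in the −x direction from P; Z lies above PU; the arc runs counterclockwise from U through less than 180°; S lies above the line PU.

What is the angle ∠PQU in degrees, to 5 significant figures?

105.76°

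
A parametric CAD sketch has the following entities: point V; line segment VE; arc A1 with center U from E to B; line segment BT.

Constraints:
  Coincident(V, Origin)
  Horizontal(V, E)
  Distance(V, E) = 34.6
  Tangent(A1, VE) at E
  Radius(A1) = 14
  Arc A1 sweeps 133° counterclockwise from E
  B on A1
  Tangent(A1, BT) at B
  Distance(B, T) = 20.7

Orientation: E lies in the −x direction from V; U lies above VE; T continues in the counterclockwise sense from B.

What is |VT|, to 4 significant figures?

54.56

V is at the origin; VE is horizontal with |VE| = 34.6 and E on the −x side, so E = (-34.60, 0.000). A1 meets VE tangentially, so UE is at right angles to VE, so U = E + (0, 14) = (-34.60, 14.00). On A1, E sits at bearing -90° from U; a 133° counterclockwise sweep puts B at bearing 43°, so B = U + 14.0·(cos 43°, sin 43°) = (-24.36, 23.55). Tangency of A1 to BT means the radius UB is perpendicular to BT, so BT runs along (−sin 43°, cos 43°); with |BT| = 20.7, T = (-38.48, 38.69). Then |VT| = |T − V| = 54.56.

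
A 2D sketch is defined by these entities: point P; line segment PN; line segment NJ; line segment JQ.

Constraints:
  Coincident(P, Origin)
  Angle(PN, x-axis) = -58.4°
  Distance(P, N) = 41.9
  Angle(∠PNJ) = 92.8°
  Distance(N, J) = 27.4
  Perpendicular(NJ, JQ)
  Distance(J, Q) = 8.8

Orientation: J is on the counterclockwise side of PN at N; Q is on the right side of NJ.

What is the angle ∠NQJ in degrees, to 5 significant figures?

72.195°

∠PNJ = 92.8°, so NJ runs at -58.4° + (180° − 92.8°) = 28.800° from the x-axis; with |NJ| = 27.4, J = N + 27.4·(cos 28.800°, sin 28.800°) = (45.966, -22.487). NJ is perpendicular to JQ; with |JQ| = 8.8 on the right of NJ, Q = J + 8.8·(0.48175, -0.87631) = (50.205, -30.199). Then cos ∠NQJ = QN·QJ / (|QN||QJ|), giving 72.195°.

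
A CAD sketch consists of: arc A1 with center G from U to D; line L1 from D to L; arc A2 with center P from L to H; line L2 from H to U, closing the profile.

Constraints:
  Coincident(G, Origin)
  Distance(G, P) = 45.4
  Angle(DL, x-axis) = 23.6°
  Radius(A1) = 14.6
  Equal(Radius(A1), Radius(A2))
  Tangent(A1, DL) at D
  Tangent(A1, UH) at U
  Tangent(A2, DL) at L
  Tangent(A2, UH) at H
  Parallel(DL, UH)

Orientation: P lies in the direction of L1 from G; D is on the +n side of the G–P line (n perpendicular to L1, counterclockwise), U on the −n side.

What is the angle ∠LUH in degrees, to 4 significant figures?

32.75°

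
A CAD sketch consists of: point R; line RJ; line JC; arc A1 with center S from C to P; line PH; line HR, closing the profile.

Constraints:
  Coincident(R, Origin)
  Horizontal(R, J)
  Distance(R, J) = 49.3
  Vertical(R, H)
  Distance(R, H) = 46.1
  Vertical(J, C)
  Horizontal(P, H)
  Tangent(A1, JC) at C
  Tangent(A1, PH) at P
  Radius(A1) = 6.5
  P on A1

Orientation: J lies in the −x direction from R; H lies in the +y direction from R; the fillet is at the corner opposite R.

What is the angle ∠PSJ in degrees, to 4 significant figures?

170.7°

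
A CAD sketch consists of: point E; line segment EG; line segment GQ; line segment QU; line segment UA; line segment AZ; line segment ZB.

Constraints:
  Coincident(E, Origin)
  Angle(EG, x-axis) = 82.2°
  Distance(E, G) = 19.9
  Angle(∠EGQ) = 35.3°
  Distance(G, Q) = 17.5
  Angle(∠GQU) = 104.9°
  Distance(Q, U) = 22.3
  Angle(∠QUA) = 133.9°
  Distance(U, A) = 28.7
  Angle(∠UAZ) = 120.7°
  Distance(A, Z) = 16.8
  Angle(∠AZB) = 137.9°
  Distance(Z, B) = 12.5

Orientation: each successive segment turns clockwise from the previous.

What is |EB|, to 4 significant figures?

42.70

E is at the origin; EG runs at 82.2° with length 19.9, so G = (2.701, 19.72). ∠EGQ = 35.3° gives GQ at -62.50° from the x-axis; with |GQ| = 17.5, Q = (10.78, 4.193). ∠GQU = 104.9° gives QU at -137.6° from the x-axis; with |QU| = 22.3, U = (-5.686, -10.84). ∠QUA = 133.9° gives UA at 176.3° from the x-axis; with |UA| = 28.7, A = (-34.33, -8.992). ∠UAZ = 120.7° gives AZ at 117.0° from the x-axis; with |AZ| = 16.8, Z = (-41.95, 5.977). ∠AZB = 137.9° gives ZB at 74.90° from the x-axis; with |ZB| = 12.5, B = (-38.70, 18.05). Then |EB| = |B − E| = 42.70.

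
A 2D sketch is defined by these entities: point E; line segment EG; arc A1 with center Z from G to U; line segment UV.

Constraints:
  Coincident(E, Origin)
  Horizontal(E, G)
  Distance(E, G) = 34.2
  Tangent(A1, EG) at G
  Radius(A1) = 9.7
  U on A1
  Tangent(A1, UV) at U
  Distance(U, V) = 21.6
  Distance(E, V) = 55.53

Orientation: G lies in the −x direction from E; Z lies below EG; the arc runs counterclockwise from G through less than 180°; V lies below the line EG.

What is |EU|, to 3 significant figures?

44.6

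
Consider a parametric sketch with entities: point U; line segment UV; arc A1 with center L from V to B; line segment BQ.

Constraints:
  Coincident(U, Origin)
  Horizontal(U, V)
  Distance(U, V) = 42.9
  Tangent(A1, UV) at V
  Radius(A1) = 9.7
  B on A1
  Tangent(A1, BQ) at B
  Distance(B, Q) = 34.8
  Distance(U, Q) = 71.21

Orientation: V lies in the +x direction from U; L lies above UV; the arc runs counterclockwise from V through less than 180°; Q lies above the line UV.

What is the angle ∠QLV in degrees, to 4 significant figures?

157.6°

U is at the origin; UV is horizontal with |UV| = 42.9 and V on the +x side, so V = (42.90, 0.000). A1 meets UV tangentially, so LV is at right angles to UV, so L = V + (0, 9.7) = (42.90, 9.700). Since LB ⟂ BQ (tangency), |LQ| = √(9.7² + 34.8²) = 36.13 regardless of where B sits on A1. So Q lies on both circle(U, 71.21) and circle(L, 36.13); the above-UV intersection is Q = (56.69, 43.09). B is the foot of the tangent from Q: B = (52.53, 8.540).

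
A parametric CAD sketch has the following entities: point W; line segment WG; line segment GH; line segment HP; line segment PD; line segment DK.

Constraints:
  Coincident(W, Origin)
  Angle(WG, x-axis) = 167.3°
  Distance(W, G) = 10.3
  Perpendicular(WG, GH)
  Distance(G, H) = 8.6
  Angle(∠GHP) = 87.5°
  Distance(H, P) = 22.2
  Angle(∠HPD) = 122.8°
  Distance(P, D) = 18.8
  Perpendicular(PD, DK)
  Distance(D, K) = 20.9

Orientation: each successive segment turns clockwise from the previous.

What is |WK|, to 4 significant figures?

19.43

∠HPD = 122.8° gives PD at -72.40° from the x-axis; with |PD| = 18.8, D = (18.95, -13.09). PD ⟂ DK, so DK runs at -162.4°; with |DK| = 20.9, K = (-0.9711, -19.41). Then |WK| = |K − W| = 19.43.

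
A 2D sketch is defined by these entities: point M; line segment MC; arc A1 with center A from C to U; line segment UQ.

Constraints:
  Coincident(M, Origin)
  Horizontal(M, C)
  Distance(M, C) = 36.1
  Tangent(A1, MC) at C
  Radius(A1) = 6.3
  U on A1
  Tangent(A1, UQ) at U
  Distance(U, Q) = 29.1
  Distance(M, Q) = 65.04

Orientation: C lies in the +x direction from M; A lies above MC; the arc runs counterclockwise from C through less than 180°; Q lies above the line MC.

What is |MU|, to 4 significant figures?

40.65

Checks: |AU| = 6.300 ✓; ∠(AU, UQ) = 90.00° ✓; |UQ| = 29.10 ✓; |MQ| = 65.04 ✓.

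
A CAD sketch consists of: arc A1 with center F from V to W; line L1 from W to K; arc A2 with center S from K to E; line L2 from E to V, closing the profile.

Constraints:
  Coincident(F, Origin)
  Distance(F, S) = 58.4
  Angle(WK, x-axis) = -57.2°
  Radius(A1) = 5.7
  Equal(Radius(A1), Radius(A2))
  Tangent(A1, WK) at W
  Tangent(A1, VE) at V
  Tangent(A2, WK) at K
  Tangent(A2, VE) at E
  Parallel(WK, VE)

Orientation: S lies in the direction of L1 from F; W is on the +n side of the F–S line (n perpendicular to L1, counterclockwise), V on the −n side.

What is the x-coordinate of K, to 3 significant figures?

36.4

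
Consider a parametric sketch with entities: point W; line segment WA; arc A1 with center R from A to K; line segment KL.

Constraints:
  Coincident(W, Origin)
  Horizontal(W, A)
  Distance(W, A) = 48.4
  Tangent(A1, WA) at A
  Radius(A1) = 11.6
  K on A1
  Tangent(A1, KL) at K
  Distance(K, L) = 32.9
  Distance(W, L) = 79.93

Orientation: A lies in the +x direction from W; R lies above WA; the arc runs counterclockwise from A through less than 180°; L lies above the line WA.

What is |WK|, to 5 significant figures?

59.971

W is at the origin; W and A share the same y with |WA| = 48.4 and A on the +x side, so A = (48.400, 0.0000). The tangent condition forces RA to be normal to WA, so R = A + (0, 11.6) = (48.400, 11.600). Since RK ⟂ KL (tangency), |RL| = √(11.6² + 32.9²) = 34.885 regardless of where K sits on A1. So L lies on both circle(W, 79.93) and circle(R, 34.885); the above-WA intersection is L = (69.598, 39.306). K is the foot of the tangent from L: K = (59.432, 8.0159).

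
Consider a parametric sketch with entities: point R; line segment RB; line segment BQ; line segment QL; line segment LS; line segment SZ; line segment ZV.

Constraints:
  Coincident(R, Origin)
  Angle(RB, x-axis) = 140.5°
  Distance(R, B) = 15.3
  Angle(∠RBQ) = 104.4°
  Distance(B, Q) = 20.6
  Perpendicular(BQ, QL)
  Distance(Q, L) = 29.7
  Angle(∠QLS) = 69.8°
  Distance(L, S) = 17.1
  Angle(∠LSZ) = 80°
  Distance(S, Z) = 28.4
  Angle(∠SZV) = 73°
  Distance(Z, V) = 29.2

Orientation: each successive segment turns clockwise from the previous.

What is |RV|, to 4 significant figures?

42.88

∠LSZ = 80.0° gives SZ at 124.7° from the x-axis; with |SZ| = 28.4, Z = (-4.494, 27.11). ∠SZV = 73.0° gives ZV at 17.70° from the x-axis; with |ZV| = 29.2, V = (23.32, 35.99). Then |RV| = |V − R| = 42.88.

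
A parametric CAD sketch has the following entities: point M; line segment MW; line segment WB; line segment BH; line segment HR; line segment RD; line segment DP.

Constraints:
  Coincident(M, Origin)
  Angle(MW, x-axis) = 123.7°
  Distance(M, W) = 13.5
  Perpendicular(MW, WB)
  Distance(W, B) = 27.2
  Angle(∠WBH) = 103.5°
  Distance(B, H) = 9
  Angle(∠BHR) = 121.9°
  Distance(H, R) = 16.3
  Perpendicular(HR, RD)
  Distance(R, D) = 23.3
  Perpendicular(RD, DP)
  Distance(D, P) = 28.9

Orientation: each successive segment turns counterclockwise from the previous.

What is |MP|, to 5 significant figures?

37.008

HR ⟂ RD, so RD runs at 78.300°; with |RD| = 23.3, D = (-6.3256, 7.2036). RD is perpendicular to DP, so DP runs at 168.30°; with |DP| = 28.9, P = (-34.625, 13.064). Then |MP| = |P − M| = 37.008.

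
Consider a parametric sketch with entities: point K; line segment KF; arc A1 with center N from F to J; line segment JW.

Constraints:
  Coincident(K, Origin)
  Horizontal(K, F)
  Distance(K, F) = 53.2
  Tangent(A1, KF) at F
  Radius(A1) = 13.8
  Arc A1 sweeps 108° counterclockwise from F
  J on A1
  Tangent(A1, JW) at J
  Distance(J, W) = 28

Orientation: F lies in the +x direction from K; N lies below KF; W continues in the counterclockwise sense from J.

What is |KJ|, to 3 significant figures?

44.0

K is at the origin; KF is horizontal with |KF| = 53.2 and F on the +x side, so F = (53.2, 0.00). A1 meets KF tangentially, so NF is at right angles to KF, so N = F + (0, -13.8) = (53.2, -13.8). On A1, F sits at bearing 90° from N; a 108° counterclockwise sweep puts J at bearing 198°, so J = N + 13.8·(cos 198°, sin 198°) = (40.1, -18.1). Then |KJ| = |J − K| = 44.0.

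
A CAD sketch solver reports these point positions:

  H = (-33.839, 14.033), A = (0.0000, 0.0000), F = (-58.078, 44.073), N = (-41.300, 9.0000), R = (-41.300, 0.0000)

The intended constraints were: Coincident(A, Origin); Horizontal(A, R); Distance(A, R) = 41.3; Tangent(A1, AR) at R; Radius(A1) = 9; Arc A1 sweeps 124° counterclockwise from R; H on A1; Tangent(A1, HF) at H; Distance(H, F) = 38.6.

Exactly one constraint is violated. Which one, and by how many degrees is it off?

Tangent(A1, HF) at H — off by 4.90°.

A = (0.00, 0.00) ✓; A.y = 0.00, R.y = 0.00 ✓; |AR| = 41.30 ✓; ∠(NR, RA) = 90.00° ✓; |NR| = 9.000 ✓; bearing(N→H) − bearing(N→R) = 124.0° ✓; |NH| = 9.000 ✓; ∠(NH, HF) = 85.10° ✗; |HF| = 38.60 ✓.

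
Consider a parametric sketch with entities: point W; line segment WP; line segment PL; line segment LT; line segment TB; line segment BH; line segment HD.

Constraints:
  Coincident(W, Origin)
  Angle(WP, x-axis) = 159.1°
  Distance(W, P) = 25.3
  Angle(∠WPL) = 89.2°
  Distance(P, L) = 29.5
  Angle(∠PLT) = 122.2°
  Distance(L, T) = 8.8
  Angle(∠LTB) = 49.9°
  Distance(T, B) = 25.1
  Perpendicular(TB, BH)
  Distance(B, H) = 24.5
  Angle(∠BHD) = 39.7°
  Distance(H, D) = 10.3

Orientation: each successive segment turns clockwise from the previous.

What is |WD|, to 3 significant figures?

40.9

W is at the origin; WP runs at 159.1° with length 25.3, so P = (-23.6, 9.03). ∠WPL = 89.2° gives PL at 68.3° from the x-axis; with |PL| = 29.5, L = (-12.7, 36.4). ∠PLT = 122.2° gives LT at 10.5° from the x-axis; with |LT| = 8.8, T = (-4.08, 38.0). ∠LTB = 49.9° gives TB at -120° from the x-axis; with |TB| = 25.1, B = (-16.5, 16.2). TB ⟂ BH, so BH runs at 150°; with |BH| = 24.5, H = (-37.8, 28.3). ∠BHD = 39.7° gives HD at 10.1° from the x-axis; with |HD| = 10.3, D = (-27.6, 30.1). Then |WD| = |D − W| = 40.9.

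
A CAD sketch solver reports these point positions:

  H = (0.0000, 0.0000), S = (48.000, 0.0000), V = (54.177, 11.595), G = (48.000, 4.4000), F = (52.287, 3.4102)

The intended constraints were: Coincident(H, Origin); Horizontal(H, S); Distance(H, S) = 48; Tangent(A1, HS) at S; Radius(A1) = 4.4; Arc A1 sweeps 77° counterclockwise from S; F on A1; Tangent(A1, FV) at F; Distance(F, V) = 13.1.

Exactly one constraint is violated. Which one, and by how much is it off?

Distance(F, V) = 13.1 — off by 4.70.

H = (0.00, 0.00) ✓; H.y = 0.00, S.y = 0.00 ✓; |HS| = 48.00 ✓; ∠(GS, SH) = 90.00° ✓; |GS| = 4.400 ✓; bearing(G→F) − bearing(G→S) = 77.00° ✓; |GF| = 4.400 ✓; ∠(GF, FV) = 90.00° ✓; |FV| = 8.400 ✗.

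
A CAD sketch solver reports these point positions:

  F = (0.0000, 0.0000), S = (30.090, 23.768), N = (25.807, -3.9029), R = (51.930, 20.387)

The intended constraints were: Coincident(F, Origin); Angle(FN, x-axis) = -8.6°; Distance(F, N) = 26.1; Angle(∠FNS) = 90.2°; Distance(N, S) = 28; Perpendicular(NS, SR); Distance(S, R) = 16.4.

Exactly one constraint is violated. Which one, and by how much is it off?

Distance(S, R) = 16.4 — off by 5.70.

F = (0.00, 0.00) ✓; FN at -8.600° ✓; |FN| = 26.10 ✓; ∠FNS = 90.20° ✓; |NS| = 28.00 ✓; ∠(NS, SR) = 90.00° ✓; |SR| = 22.10 ✗.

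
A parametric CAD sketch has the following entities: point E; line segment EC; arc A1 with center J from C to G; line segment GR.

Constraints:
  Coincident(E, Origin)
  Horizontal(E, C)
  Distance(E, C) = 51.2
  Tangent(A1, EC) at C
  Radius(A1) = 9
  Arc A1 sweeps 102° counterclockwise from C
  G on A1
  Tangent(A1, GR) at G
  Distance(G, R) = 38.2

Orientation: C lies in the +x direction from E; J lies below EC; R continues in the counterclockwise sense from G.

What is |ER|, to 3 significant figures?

69.7

E is at the origin; EC is horizontal with |EC| = 51.2 and C on the +x side, so C = (51.2, 0.00). Since A1 is tangent to EC there, JC ⟂ EC, so J = C + (0, -9) = (51.2, -9.00). On A1, C sits at bearing 90° from J; a 102° counterclockwise sweep puts G at bearing 192°, so G = J + 9.0·(cos 192°, sin 192°) = (42.4, -10.9). The tangent condition forces JG to be normal to GR, so GR runs along (−sin 192°, cos 192°); with |GR| = 38.2, R = (50.3, -48.2). Then |ER| = |R − E| = 69.7.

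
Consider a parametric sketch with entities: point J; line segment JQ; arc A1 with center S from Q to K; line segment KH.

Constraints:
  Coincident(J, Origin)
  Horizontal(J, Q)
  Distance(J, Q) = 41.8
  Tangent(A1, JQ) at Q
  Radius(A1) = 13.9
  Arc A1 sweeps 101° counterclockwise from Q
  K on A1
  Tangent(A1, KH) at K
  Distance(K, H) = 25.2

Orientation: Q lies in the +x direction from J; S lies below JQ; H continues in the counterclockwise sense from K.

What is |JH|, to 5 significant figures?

52.834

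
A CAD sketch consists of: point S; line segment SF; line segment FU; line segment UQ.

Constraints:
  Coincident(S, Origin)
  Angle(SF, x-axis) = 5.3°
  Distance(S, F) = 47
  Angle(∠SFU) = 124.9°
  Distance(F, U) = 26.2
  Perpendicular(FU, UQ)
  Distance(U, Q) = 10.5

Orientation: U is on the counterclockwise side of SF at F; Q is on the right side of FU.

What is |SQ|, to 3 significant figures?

72.3

S is at the origin; SF runs at 5.3° with length 47.0, so F = 47.0·(cos 5.3°, sin 5.3°) = (46.8, 4.34). ∠SFU = 124.9°, so FU runs at 5.3° + (180° − 124.9°) = 60.4° from the x-axis; with |FU| = 26.2, U = F + 26.2·(cos 60.4°, sin 60.4°) = (59.7, 27.1). The perpendicularity gives UQ at right angles to FU; with |UQ| = 10.5 on the right of FU, Q = U + 10.5·(0.869, -0.494) = (68.9, 21.9). Then |SQ| = |Q − S| = 72.3.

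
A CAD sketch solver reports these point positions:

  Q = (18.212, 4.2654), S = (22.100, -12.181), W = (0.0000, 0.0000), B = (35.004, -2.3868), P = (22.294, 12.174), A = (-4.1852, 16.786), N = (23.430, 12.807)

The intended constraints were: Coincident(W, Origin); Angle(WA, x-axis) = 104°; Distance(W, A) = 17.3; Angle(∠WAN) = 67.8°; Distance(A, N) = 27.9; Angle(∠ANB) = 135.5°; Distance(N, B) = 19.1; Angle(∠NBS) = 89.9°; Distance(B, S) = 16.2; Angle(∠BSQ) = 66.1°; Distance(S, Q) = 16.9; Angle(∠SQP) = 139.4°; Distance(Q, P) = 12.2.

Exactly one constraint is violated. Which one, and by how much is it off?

Distance(Q, P) = 12.2 — off by 3.30.

W = (0.00, 0.00) ✓; WA at 104.0° ✓; |WA| = 17.30 ✓; ∠WAN = 67.80° ✓; |AN| = 27.90 ✓; ∠ANB = 135.5° ✓; |NB| = 19.10 ✓; ∠NBS = 89.90° ✓; |BS| = 16.20 ✓; ∠BSQ = 66.10° ✓; |SQ| = 16.90 ✓; ∠SQP = 139.4° ✓; |QP| = 8.900 ✗.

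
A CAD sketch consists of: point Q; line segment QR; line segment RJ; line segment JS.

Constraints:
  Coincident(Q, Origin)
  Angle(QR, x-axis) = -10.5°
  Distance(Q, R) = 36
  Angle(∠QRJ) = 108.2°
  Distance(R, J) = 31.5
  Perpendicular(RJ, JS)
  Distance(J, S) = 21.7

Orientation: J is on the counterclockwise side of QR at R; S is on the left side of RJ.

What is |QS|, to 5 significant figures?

44.534

Q is at the origin; QR runs at -10.5° with length 36.0, so R = 36.0·(cos -10.5°, sin -10.5°) = (35.397, -6.5605). ∠QRJ = 108.2°, so RJ runs at -10.5° + (180° − 108.2°) = 61.300° from the x-axis; with |RJ| = 31.5, J = R + 31.5·(cos 61.300°, sin 61.300°) = (50.524, 21.070). The perpendicularity gives JS at right angles to RJ; with |JS| = 21.7 on the left of RJ, S = J + 21.7·(-0.87715, 0.48022) = (31.490, 31.490). Then |QS| = |S − Q| = 44.534.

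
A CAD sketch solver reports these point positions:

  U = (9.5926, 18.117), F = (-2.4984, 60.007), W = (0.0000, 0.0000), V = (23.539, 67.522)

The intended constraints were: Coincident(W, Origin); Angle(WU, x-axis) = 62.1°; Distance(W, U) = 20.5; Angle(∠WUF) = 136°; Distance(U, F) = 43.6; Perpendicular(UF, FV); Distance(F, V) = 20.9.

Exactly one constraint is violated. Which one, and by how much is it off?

Distance(F, V) = 20.9 — off by 6.20.

W = (0.00, 0.00) ✓; WU at 62.10° ✓; |WU| = 20.50 ✓; ∠WUF = 136.0° ✓; |UF| = 43.60 ✓; ∠(UF, FV) = 90.00° ✓; |FV| = 27.10 ✗.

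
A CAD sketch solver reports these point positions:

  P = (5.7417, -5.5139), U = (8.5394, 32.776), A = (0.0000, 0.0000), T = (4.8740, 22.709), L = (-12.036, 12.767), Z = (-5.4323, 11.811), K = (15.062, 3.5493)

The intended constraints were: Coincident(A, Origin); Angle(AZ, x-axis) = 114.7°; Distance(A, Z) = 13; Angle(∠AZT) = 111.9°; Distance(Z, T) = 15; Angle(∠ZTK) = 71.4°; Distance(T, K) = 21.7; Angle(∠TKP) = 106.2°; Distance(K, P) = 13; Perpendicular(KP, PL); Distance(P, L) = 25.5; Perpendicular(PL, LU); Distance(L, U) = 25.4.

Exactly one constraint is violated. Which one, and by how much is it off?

Distance(L, U) = 25.4 — off by 3.30.

A = (0.00, 0.00) ✓; AZ at 114.7° ✓; |AZ| = 13.00 ✓; ∠AZT = 111.9° ✓; |ZT| = 15.00 ✓; ∠ZTK = 71.40° ✓; |TK| = 21.70 ✓; ∠TKP = 106.2° ✓; |KP| = 13.00 ✓; ∠(KP, PL) = 90.00° ✓; |PL| = 25.50 ✓; ∠(PL, LU) = 90.00° ✓; |LU| = 28.70 ✗.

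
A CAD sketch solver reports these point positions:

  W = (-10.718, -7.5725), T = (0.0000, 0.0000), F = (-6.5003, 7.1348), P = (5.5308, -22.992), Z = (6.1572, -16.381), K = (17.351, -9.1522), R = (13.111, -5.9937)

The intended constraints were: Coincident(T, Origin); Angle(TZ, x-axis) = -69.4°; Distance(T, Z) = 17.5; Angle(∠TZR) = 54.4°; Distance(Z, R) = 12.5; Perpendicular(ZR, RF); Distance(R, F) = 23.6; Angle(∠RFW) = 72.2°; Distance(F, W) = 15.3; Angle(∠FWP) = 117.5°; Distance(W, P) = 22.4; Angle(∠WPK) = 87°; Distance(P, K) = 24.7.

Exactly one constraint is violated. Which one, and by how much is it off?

Distance(P, K) = 24.7 — off by 6.50.

T = (0.00, 0.00) ✓; TZ at -69.40° ✓; |TZ| = 17.50 ✓; ∠TZR = 54.40° ✓; |ZR| = 12.50 ✓; ∠(ZR, RF) = 90.00° ✓; |RF| = 23.60 ✓; ∠RFW = 72.20° ✓; |FW| = 15.30 ✓; ∠FWP = 117.5° ✓; |WP| = 22.40 ✓; ∠WPK = 87.00° ✓; |PK| = 18.20 ✗.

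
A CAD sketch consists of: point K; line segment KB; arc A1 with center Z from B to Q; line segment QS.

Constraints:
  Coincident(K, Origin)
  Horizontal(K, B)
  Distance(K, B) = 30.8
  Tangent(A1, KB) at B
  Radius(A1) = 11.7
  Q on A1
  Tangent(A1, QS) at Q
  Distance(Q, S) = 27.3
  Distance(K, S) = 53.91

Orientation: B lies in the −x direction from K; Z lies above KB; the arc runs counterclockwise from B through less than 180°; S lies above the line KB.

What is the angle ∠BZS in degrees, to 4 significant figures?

172.1°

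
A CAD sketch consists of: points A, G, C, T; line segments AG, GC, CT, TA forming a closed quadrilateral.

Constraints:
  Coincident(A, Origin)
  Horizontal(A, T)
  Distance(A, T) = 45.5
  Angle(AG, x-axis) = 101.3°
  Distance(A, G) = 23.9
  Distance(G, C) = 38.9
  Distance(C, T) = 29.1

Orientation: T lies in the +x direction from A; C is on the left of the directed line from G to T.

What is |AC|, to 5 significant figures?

43.328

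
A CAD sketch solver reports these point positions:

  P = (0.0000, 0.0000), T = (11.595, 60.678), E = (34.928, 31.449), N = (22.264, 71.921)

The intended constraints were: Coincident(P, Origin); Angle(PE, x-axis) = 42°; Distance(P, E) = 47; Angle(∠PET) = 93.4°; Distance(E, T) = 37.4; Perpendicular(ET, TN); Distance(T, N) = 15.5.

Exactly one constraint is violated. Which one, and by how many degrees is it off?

Perpendicular(ET, TN) — off by 7.90°.

P = (0.00, 0.00) ✓; PE at 42.00° ✓; |PE| = 47.00 ✓; ∠PET = 93.40° ✓; |ET| = 37.40 ✓; ∠(ET, TN) = 82.10° ✗; |TN| = 15.50 ✓.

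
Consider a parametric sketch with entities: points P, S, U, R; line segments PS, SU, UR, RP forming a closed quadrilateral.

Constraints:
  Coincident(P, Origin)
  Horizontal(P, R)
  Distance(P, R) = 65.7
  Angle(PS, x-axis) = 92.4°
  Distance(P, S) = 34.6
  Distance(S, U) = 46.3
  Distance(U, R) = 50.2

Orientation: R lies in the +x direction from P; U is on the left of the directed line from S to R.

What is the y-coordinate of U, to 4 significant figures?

45.09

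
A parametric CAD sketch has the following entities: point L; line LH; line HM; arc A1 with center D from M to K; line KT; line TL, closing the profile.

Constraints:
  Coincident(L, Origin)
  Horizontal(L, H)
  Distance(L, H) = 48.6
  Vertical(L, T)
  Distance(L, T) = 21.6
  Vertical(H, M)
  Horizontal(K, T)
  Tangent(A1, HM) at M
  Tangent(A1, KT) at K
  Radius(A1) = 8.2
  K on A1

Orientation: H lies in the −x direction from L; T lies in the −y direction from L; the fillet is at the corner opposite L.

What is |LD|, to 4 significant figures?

42.56

L is at the origin; L and H share the same y with |LH| = 48.6 and H on the −x side, so H = (-48.60, 0.000). LT is vertical with |LT| = 21.6 and T on the −y side, so T = (0.000, -21.60). The virtual corner opposite L is at (-48.60, -21.60). The tangent condition forces DM to be normal to HM and since A1 is tangent to KT there, DK ⟂ KT, with radius 8.2, so the center D sits 8.2 in from both sides at D = (-40.40, -13.40). Then |LD| = |D − L| = 42.56.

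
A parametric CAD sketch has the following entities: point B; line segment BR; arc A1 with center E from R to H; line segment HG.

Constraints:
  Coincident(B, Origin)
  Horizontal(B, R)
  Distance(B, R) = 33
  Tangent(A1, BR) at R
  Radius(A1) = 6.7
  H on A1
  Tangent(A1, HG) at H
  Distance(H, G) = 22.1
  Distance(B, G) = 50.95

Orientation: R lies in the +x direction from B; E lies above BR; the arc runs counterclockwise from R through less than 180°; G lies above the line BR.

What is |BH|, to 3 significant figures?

40.0

B is at the origin; BR is horizontal with |BR| = 33.0 and R on the +x side, so R = (33.0, 0.00). The tangent condition forces ER to be normal to BR, so E = R + (0, 6.7) = (33.0, 6.70). Since EH ⟂ HG (tangency), |EG| = √(6.7² + 22.1²) = 23.1 regardless of where H sits on A1. So G lies on both circle(B, 50.95) and circle(E, 23.1); the above-BR intersection is G = (42.8, 27.6). H is the foot of the tangent from G: H = (39.6, 5.73).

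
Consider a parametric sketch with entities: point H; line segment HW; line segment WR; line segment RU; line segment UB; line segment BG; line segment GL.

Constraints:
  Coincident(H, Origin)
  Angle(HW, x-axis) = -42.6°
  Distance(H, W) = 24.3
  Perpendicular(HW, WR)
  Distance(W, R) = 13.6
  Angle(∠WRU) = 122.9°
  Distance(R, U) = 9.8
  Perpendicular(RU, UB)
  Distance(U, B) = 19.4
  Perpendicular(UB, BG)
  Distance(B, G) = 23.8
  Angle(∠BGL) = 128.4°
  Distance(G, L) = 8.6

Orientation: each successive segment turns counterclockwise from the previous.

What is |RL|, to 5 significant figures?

23.117

H is at the origin; HW runs at -42.6° with length 24.3, so W = (17.887, -16.448). HW ⟂ WR, so WR runs at 47.400°; with |WR| = 13.6, R = (27.093, -6.4372). ∠WRU = 122.9° gives RU at 104.50° from the x-axis; with |RU| = 9.8, U = (24.639, 3.0507). RU is perpendicular to UB, so UB runs at -165.50°; with |UB| = 19.4, B = (5.8569, -1.8067). UB ⟂ BG, so BG runs at -75.500°; with |BG| = 23.8, G = (11.816, -24.849). ∠BGL = 128.4° gives GL at -23.900° from the x-axis; with |GL| = 8.6, L = (19.679, -28.333). Then |RL| = |L − R| = 23.117.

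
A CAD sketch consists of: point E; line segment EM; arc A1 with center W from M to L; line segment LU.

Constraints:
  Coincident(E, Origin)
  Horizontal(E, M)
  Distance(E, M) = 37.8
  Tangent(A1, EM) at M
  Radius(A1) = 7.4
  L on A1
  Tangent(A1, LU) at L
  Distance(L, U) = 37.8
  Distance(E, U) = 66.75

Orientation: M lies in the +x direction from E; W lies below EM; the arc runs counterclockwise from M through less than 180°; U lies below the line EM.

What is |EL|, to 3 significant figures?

33.3

Checks: |WL| = 7.400 ✓; ∠(WL, LU) = 90.00° ✓; |LU| = 37.80 ✓; |EU| = 66.75 ✓.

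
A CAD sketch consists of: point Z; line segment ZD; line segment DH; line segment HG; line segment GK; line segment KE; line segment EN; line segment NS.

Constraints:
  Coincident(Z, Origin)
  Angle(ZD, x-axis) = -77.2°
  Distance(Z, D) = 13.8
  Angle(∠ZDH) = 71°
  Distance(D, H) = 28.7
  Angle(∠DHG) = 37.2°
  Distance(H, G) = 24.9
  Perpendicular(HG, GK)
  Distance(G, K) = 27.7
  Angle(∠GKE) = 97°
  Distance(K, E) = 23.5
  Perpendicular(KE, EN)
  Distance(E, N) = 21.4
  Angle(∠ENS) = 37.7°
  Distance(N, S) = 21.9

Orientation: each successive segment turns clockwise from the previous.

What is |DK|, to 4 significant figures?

10.55

Z is at the origin; ZD runs at -77.2° with length 13.8, so D = (3.057, -13.46). ∠ZDH = 71.0° gives DH at 173.8° from the x-axis; with |DH| = 28.7, H = (-25.47, -10.36). ∠DHG = 37.2° gives HG at 31.00° from the x-axis; with |HG| = 24.9, G = (-4.131, 2.467). HG is perpendicular to GK, so GK runs at -59.00°; with |GK| = 27.7, K = (10.14, -21.28). Then |DK| = |K − D| = 10.55.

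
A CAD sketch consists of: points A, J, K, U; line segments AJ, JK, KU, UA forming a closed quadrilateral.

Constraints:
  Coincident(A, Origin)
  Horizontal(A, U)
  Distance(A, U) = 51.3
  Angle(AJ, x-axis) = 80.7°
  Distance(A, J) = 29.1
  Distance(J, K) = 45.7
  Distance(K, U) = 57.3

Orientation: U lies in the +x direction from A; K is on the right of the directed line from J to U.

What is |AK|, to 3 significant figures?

16.6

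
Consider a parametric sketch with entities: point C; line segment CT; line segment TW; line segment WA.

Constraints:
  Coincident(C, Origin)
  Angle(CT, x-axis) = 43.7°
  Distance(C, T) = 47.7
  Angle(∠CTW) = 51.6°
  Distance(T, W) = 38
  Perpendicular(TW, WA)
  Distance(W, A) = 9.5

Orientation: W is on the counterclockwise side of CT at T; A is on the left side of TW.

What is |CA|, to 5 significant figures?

29.112

C is at the origin; CT runs at 43.7° with length 47.7, so T = 47.7·(cos 43.7°, sin 43.7°) = (34.486, 32.955). ∠CTW = 51.6°, so TW runs at 43.7° + (180° − 51.6°) = 172.10° from the x-axis; with |TW| = 38.0, W = T + 38.0·(cos 172.10°, sin 172.10°) = (-3.1538, 38.178). TW ⟂ WA; with |WA| = 9.5 on the left of TW, A = W + 9.5·(-0.13744, -0.99051) = (-4.4595, 28.768). Then |CA| = |A − C| = 29.112.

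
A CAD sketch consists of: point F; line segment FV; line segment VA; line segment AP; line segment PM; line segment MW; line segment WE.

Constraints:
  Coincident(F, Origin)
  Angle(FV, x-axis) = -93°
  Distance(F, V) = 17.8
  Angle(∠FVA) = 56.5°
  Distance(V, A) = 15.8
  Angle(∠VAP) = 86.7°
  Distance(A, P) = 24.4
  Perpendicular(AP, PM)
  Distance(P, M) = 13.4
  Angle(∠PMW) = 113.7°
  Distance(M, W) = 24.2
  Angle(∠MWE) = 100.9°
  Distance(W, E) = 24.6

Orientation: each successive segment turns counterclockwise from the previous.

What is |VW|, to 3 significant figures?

7.47

F is at the origin; FV runs at -93.0° with length 17.8, so V = (-0.932, -17.8). ∠FVA = 56.5° gives VA at 30.5° from the x-axis; with |VA| = 15.8, A = (12.7, -9.76). ∠VAP = 86.7° gives AP at 124° from the x-axis; with |AP| = 24.4, P = (-0.891, 10.5). AP ⟂ PM, so PM runs at -146°; with |PM| = 13.4, M = (-12.0, 3.07). ∠PMW = 113.7° gives MW at -79.9° from the x-axis; with |MW| = 24.2, W = (-7.78, -20.8). Then |VW| = |W − V| = 7.47.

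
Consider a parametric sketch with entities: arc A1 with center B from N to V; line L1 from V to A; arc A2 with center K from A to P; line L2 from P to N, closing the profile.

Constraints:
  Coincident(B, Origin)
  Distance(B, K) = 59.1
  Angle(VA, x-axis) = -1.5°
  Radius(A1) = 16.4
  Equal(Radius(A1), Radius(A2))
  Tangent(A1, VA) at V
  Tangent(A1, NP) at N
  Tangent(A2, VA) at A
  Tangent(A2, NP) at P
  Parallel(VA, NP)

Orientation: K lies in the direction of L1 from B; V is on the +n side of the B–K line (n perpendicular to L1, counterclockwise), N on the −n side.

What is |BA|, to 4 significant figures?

61.33

The slot axis is L1's direction at -1.5°, so u = (cos -1.5°, sin -1.5°) = (0.9997, -0.02618) and n = (−sin -1.5°, cos -1.5°) = (0.02618, 0.9997). B is at the origin and K lies 59.1 along u from B, so K = 59.1·u = (59.08, -1.547). Tangency of A1 to both parallel lines with radius 16.4 puts V and N at B ± 16.4·n: V = (0.4293, 16.39), N = (-0.4293, -16.39). Equal radii place A and P the same way about K: A = K + 16.4·n = (59.51, 14.85), P = K − 16.4·n = (58.65, -17.94). Then |BA| = |A − B| = 61.33.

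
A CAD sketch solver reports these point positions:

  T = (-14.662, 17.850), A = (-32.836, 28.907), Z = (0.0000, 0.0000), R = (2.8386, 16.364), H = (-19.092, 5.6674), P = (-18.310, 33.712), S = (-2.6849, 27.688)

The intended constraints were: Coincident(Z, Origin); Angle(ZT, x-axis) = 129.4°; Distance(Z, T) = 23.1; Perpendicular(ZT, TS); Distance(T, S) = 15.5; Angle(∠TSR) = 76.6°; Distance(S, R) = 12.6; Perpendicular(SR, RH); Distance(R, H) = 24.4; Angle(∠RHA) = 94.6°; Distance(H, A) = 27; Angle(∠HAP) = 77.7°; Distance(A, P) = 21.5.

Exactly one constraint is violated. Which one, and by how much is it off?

Distance(A, P) = 21.5 — off by 6.20.

Z = (0.00, 0.00) ✓; ZT at 129.4° ✓; |ZT| = 23.10 ✓; ∠(ZT, TS) = 90.00° ✓; |TS| = 15.50 ✓; ∠TSR = 76.60° ✓; |SR| = 12.60 ✓; ∠(SR, RH) = 90.00° ✓; |RH| = 24.40 ✓; ∠RHA = 94.60° ✓; |HA| = 27.00 ✓; ∠HAP = 77.70° ✓; |AP| = 15.30 ✗.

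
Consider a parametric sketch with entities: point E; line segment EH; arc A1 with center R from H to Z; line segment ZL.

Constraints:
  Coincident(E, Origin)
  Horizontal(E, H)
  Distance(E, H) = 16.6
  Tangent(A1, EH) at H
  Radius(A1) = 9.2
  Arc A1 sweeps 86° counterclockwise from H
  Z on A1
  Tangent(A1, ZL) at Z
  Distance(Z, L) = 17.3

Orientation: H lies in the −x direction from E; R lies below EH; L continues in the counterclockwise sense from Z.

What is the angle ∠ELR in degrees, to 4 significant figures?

14.26°

E is at the origin; EH is horizontal with |EH| = 16.6 and H on the −x side, so H = (-16.60, 0.000). A1 meets EH tangentially, so RH is at right angles to EH, so R = H + (0, -9.2) = (-16.60, -9.200). On A1, H sits at bearing 90° from R; an 86° counterclockwise sweep puts Z at bearing 176°, so Z = R + 9.2·(cos 176°, sin 176°) = (-25.78, -8.558). Tangency of A1 to ZL means the radius RZ is perpendicular to ZL, so ZL runs along (−sin 176°, cos 176°); with |ZL| = 17.3, L = (-26.98, -25.82). Then cos ∠ELR = LE·LR / (|LE||LR|), giving 14.26°.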